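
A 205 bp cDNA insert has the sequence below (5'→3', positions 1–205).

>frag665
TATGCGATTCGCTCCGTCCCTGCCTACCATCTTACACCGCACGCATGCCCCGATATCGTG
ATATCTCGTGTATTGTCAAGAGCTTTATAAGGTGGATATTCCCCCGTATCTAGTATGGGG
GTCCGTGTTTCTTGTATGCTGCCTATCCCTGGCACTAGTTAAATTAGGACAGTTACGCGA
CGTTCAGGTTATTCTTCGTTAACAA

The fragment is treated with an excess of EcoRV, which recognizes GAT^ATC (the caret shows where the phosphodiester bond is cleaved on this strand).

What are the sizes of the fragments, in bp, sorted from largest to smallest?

EcoRV sites (GATATC) start at positions 52, 60.
EcoRV cuts after base 3 of each site, so after positions 54, 62.
Linear molecule, 2 cuts → 3 fragments:
  1–54 → 54 bp
  55–62 → 8 bp
  63–205 → 143 bp
Sorted largest to smallest: 143, 54, 8 bp.

143, 54, 8 bp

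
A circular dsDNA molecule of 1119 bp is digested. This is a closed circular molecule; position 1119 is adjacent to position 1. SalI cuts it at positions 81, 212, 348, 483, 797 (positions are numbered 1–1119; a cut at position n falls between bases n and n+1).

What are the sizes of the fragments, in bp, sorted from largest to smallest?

Circular molecule, 5 cuts → 5 fragments:
  212 − 81 = 131 bp
  348 − 212 = 136 bp
  483 − 348 = 135 bp
  797 − 483 = 314 bp
  wrap: 1119 − 797 + 81 = 403 bp
Sorted largest to smallest: 403, 314, 136, 135, 131 bp.

403, 314, 136, 135, 131 bp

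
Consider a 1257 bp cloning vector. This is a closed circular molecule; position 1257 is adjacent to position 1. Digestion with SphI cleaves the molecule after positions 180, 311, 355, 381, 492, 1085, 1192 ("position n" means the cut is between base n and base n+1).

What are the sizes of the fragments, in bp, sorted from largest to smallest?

593, 245, 131, 111, 107, 44, 26 bp

Circular molecule, 7 cuts → 7 fragments:
  311 − 180 = 131 bp
  355 − 311 = 44 bp
  381 − 355 = 26 bp
  492 − 381 = 111 bp
  1085 − 492 = 593 bp
  1192 − 1085 = 107 bp
  wrap: 1257 − 1192 + 180 = 245 bp
Sorted largest to smallest: 593, 245, 131, 111, 107, 44, 26 bp.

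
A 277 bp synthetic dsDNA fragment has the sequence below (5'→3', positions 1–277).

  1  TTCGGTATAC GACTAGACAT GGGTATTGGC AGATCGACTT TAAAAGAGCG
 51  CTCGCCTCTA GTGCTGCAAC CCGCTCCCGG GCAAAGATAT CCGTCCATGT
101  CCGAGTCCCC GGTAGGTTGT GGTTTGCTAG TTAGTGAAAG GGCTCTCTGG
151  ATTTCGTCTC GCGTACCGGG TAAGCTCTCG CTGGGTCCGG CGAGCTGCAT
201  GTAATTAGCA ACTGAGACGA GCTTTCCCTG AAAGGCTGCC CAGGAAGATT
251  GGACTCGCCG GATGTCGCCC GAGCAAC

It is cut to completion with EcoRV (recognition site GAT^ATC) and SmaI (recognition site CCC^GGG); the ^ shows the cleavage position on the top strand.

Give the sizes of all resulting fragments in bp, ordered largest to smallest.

The EcoRV site (GATATC) starts at position 86.
EcoRV cuts after base 3 of each site, so after position 88.
The SmaI site (CCCGGG) starts at position 76.
SmaI cuts after base 3 of each site, so after position 78.
Combined cut positions: 78, 88.
Linear molecule, 2 cuts → 3 fragments:
  1–78 → 78 bp
  79–88 → 10 bp
  89–277 → 189 bp
Sorted largest to smallest: 189, 78, 10 bp.

189, 78, 10 bp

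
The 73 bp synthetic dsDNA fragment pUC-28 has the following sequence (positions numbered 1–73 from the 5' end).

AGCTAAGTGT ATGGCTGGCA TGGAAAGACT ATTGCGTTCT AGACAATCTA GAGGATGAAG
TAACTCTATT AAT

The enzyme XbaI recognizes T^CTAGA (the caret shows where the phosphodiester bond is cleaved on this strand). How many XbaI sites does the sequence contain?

2

TCTAGA occurs starting at positions 38, 47.
XbaI cuts at 2 sites.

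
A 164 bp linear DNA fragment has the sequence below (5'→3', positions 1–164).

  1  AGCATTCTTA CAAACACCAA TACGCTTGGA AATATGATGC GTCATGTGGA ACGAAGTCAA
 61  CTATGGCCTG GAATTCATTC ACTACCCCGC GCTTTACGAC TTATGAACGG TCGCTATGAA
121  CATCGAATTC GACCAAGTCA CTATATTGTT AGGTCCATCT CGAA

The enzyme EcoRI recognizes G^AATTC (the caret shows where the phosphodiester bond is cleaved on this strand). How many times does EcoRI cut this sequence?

GAATTC occurs starting at positions 71, 125.
EcoRI cuts at 2 sites.

2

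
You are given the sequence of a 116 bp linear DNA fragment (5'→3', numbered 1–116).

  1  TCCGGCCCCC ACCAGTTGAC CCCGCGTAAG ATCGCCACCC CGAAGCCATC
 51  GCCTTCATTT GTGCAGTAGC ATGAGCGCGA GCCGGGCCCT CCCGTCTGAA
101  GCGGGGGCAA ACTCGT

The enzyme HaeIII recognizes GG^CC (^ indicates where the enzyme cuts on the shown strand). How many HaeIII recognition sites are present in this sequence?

2

GGCC occurs starting at positions 4, 85.
HaeIII cuts at 2 sites.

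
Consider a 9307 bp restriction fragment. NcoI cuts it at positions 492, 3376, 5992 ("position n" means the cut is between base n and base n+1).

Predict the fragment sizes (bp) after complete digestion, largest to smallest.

3315, 2884, 2616, 492 bp

Linear molecule, 3 cuts → 4 fragments:
  492 − 0 = 492 bp
  3376 − 492 = 2884 bp
  5992 − 3376 = 2616 bp
  9307 − 5992 = 3315 bp
Sorted largest to smallest: 3315, 2884, 2616, 492 bp.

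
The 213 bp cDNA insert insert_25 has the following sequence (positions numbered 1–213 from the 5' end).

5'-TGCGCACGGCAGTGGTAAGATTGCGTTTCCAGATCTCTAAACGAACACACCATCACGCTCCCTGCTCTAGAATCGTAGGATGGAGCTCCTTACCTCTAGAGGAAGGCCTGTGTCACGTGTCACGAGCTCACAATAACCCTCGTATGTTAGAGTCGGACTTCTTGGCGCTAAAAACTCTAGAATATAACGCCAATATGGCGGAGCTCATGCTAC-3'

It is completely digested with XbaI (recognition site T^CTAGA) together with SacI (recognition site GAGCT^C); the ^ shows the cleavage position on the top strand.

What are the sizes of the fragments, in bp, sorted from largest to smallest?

66, 48, 33, 29, 21, 8, 8 bp

XbaI sites (TCTAGA) start at positions 66, 95, 176.
XbaI cuts after the first base of each site, so after positions 66, 95, 176.
SacI sites (GAGCTC) start at positions 83, 124, 201.
SacI cuts after base 5 of each site (before the last base), so after positions 87, 128, 205.
Combined cut positions: 66, 87, 95, 128, 176, 205.
Linear molecule, 6 cuts → 7 fragments:
  1–66 → 66 bp
  67–87 → 21 bp
  88–95 → 8 bp
  96–128 → 33 bp
  129–176 → 48 bp
  177–205 → 29 bp
  206–213 → 8 bp
Sorted largest to smallest: 66, 48, 33, 29, 21, 8, 8 bp.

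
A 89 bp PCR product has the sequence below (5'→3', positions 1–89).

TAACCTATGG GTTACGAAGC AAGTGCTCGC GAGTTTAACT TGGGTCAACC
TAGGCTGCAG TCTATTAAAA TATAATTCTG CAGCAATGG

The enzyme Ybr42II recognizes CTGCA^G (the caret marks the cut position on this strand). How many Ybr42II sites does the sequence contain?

2

CTGCAG occurs starting at positions 55, 78.
Ybr42II cuts at 2 sites.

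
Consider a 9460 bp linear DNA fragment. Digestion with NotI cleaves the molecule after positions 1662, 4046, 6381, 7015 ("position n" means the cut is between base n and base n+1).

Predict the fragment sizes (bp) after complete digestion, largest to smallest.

Linear molecule, 4 cuts → 5 fragments:
  1662 − 0 = 1662 bp
  4046 − 1662 = 2384 bp
  6381 − 4046 = 2335 bp
  7015 − 6381 = 634 bp
  9460 − 7015 = 2445 bp
Sorted largest to smallest: 2445, 2384, 2335, 1662, 634 bp.

2445, 2384, 2335, 1662, 634 bp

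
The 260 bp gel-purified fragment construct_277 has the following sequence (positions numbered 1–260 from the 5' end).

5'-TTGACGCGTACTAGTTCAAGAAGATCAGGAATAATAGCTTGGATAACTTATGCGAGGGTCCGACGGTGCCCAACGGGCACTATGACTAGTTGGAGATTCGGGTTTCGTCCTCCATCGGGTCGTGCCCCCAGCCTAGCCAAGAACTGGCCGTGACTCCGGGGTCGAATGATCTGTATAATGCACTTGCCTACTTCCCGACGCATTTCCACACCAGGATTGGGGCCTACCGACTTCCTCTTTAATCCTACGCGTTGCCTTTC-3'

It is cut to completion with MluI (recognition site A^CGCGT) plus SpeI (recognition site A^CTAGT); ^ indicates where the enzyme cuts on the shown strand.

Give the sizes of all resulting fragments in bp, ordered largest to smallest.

MluI sites (ACGCGT) start at positions 4, 247.
MluI cuts after the first base of each site, so after positions 4, 247.
SpeI sites (ACTAGT) start at positions 10, 85.
SpeI cuts after the first base of each site, so after positions 10, 85.
Combined cut positions: 4, 10, 85, 247.
Linear molecule, 4 cuts → 5 fragments:
  1–4 → 4 bp
  5–10 → 6 bp
  11–85 → 75 bp
  86–247 → 162 bp
  248–260 → 13 bp
Sorted largest to smallest: 162, 75, 13, 6, 4 bp.

162, 75, 13, 6, 4 bp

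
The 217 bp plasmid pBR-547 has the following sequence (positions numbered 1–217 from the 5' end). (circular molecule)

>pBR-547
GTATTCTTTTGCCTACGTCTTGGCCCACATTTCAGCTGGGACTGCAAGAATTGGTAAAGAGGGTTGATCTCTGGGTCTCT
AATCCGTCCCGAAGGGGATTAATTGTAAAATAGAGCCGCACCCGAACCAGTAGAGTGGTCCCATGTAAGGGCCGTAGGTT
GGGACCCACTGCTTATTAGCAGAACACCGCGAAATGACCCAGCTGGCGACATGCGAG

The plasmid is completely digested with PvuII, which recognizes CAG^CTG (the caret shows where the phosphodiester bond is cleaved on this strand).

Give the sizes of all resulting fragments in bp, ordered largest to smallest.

167, 50 bp

PvuII sites (CAGCTG) start at positions 33, 200.
PvuII cuts after base 3 of each site, so after positions 35, 202.
Circular molecule, 2 cuts → 2 fragments:
  36–202 → 167 bp
  203–217 then 1–35 → 15 + 35 = 50 bp
Sorted largest to smallest: 167, 50 bp.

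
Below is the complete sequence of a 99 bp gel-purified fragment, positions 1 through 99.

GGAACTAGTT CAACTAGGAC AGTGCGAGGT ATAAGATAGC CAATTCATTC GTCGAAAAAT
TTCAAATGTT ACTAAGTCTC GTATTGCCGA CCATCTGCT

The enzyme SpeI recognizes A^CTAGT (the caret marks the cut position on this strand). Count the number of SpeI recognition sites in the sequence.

1

ACTAGT occurs starting at position 4.
SpeI cuts at 1 site.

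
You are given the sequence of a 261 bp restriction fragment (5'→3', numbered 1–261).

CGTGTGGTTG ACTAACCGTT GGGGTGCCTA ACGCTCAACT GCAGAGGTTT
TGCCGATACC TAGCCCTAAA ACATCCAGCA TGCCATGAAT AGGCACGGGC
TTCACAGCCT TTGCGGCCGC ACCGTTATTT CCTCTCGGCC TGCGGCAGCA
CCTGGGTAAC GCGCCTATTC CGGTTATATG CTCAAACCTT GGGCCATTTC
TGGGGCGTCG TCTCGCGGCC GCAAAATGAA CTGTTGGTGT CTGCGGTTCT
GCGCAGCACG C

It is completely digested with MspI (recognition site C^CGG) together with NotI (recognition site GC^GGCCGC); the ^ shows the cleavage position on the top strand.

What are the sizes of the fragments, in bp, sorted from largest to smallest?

The MspI site (CCGG) starts at position 170.
MspI cuts after the first base of each site, so after position 170.
NotI sites (GCGGCCGC) start at positions 113, 215.
NotI cuts after base 2 of each site, so after positions 114, 216.
Combined cut positions: 114, 170, 216.
Linear molecule, 3 cuts → 4 fragments:
  1–114 → 114 bp
  115–170 → 56 bp
  171–216 → 46 bp
  217–261 → 45 bp
Sorted largest to smallest: 114, 56, 46, 45 bp.

114, 56, 46, 45 bp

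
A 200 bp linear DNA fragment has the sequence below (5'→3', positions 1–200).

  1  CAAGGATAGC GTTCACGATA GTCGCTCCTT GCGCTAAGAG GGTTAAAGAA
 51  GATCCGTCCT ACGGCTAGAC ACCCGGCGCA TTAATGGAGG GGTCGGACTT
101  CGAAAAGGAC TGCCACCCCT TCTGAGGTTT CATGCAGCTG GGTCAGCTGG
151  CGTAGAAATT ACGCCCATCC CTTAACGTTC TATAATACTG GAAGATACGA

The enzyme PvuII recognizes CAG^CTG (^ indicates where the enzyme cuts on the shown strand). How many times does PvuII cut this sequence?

2

CAGCTG occurs starting at positions 135, 144.
PvuII cuts at 2 sites.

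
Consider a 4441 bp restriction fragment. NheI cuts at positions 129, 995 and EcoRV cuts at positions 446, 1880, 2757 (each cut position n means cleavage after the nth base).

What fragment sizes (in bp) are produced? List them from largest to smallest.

1684, 885, 877, 549, 317, 129 bp

Combined cut positions (sorted): 129, 446, 995, 1880, 2757.
Linear molecule, 5 cuts → 6 fragments:
  129 − 0 = 129 bp
  446 − 129 = 317 bp
  995 − 446 = 549 bp
  1880 − 995 = 885 bp
  2757 − 1880 = 877 bp
  4441 − 2757 = 1684 bp
Sorted largest to smallest: 1684, 885, 877, 549, 317, 129 bp.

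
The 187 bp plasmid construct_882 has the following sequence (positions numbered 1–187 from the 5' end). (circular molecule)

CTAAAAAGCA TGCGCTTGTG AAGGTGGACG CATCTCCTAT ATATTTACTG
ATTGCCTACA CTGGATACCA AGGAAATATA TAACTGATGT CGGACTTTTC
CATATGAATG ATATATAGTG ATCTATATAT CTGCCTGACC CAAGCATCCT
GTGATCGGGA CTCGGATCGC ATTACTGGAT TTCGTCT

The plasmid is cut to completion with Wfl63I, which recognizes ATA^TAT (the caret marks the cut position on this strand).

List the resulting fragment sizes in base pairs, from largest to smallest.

Wfl63I sites (ATATAT) start at positions 39, 76, 111, 125.
Wfl63I cuts after base 3 of each site, so after positions 41, 78, 113, 127.
Circular molecule, 4 cuts → 4 fragments:
  42–78 → 37 bp
  79–113 → 35 bp
  114–127 → 14 bp
  128–187 then 1–41 → 60 + 41 = 101 bp
Sorted largest to smallest: 101, 37, 35, 14 bp.

101, 37, 35, 14 bp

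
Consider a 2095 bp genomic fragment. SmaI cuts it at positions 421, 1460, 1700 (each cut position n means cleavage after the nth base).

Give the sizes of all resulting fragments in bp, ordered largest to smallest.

1039, 421, 395, 240 bp

Linear molecule, 3 cuts → 4 fragments:
  421 − 0 = 421 bp
  1460 − 421 = 1039 bp
  1700 − 1460 = 240 bp
  2095 − 1700 = 395 bp
Sorted largest to smallest: 1039, 421, 395, 240 bp.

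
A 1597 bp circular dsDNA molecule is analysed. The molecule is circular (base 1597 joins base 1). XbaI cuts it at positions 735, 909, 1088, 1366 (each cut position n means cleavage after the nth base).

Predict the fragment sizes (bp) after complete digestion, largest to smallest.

Circular molecule, 4 cuts → 4 fragments:
  909 − 735 = 174 bp
  1088 − 909 = 179 bp
  1366 − 1088 = 278 bp
  wrap: 1597 − 1366 + 735 = 966 bp
Sorted largest to smallest: 966, 278, 179, 174 bp.

966, 278, 179, 174 bp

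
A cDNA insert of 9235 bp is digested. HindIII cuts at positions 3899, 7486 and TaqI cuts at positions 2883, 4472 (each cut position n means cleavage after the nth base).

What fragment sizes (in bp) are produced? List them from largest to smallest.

3014, 2883, 1749, 1016, 573 bp

Combined cut positions (sorted): 2883, 3899, 4472, 7486.
Linear molecule, 4 cuts → 5 fragments:
  2883 − 0 = 2883 bp
  3899 − 2883 = 1016 bp
  4472 − 3899 = 573 bp
  7486 − 4472 = 3014 bp
  9235 − 7486 = 1749 bp
Sorted largest to smallest: 3014, 2883, 1749, 1016, 573 bp.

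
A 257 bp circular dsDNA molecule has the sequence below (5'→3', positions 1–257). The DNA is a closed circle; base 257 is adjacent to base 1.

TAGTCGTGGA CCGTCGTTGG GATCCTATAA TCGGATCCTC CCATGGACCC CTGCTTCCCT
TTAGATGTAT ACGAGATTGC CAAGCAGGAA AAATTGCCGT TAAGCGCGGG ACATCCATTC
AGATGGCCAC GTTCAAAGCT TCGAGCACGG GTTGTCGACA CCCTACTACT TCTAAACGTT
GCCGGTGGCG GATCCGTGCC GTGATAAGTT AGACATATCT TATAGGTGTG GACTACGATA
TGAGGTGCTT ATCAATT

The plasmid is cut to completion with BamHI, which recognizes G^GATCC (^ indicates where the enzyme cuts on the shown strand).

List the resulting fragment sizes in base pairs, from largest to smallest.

157, 87, 13 bp

BamHI sites (GGATCC) start at positions 20, 33, 190.
BamHI cuts after the first base of each site, so after positions 20, 33, 190.
Circular molecule, 3 cuts → 3 fragments:
  21–33 → 13 bp
  34–190 → 157 bp
  191–257 then 1–20 → 67 + 20 = 87 bp
Sorted largest to smallest: 157, 87, 13 bp.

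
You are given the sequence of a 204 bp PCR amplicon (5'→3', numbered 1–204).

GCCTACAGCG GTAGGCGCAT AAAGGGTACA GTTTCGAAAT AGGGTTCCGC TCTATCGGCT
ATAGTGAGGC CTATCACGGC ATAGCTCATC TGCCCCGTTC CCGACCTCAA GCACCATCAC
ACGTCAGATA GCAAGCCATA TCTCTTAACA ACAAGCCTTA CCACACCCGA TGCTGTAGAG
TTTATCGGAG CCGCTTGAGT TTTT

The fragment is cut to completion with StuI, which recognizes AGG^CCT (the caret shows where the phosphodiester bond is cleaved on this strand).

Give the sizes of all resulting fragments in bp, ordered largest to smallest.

The StuI site (AGGCCT) starts at position 67.
StuI cuts after base 3 of each site, so after position 69.
Linear molecule, 1 cut → 2 fragments:
  1–69 → 69 bp
  70–204 → 135 bp
Sorted largest to smallest: 135, 69 bp.

135, 69 bp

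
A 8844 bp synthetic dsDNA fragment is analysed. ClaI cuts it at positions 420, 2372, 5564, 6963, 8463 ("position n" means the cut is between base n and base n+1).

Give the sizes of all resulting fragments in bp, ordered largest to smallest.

3192, 1952, 1500, 1399, 420, 381 bp

Linear molecule, 5 cuts → 6 fragments:
  420 − 0 = 420 bp
  2372 − 420 = 1952 bp
  5564 − 2372 = 3192 bp
  6963 − 5564 = 1399 bp
  8463 − 6963 = 1500 bp
  8844 − 8463 = 381 bp
Sorted largest to smallest: 3192, 1952, 1500, 1399, 420, 381 bp.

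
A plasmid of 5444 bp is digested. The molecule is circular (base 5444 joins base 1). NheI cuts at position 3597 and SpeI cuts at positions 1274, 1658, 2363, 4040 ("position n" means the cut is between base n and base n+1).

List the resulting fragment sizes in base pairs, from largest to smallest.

Combined cut positions (sorted): 1274, 1658, 2363, 3597, 4040.
Circular molecule, 5 cuts → 5 fragments:
  1658 − 1274 = 384 bp
  2363 − 1658 = 705 bp
  3597 − 2363 = 1234 bp
  4040 − 3597 = 443 bp
  wrap: 5444 − 4040 + 1274 = 2678 bp
Sorted largest to smallest: 2678, 1234, 705, 443, 384 bp.

2678, 1234, 705, 443, 384 bp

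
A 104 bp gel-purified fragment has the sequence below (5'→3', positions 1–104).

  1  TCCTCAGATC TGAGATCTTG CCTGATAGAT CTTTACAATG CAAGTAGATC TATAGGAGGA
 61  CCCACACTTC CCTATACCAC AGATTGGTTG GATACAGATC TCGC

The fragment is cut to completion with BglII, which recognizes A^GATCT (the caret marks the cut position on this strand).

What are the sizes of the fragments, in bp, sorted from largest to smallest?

50, 19, 14, 8, 7, 6 bp

BglII sites (AGATCT) start at positions 6, 13, 27, 46, 96.
BglII cuts after the first base of each site, so after positions 6, 13, 27, 46, 96.
Linear molecule, 5 cuts → 6 fragments:
  1–6 → 6 bp
  7–13 → 7 bp
  14–27 → 14 bp
  28–46 → 19 bp
  47–96 → 50 bp
  97–104 → 8 bp
Sorted largest to smallest: 50, 19, 14, 8, 7, 6 bp.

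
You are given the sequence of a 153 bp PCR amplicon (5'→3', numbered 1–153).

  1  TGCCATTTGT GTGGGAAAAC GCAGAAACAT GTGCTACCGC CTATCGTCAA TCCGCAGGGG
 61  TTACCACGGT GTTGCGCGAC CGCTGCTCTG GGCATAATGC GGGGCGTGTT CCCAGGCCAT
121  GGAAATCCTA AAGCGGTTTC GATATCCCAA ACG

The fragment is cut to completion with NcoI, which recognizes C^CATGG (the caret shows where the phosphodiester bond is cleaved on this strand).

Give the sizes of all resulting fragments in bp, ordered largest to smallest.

The NcoI site (CCATGG) starts at position 117.
NcoI cuts after the first base of each site, so after position 117.
Linear molecule, 1 cut → 2 fragments:
  1–117 → 117 bp
  118–153 → 36 bp
Sorted largest to smallest: 117, 36 bp.

117, 36 bp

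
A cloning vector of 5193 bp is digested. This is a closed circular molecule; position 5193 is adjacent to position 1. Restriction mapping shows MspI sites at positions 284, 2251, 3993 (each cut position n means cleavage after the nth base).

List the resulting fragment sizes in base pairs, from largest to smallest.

1967, 1742, 1484 bp

Circular molecule, 3 cuts → 3 fragments:
  2251 − 284 = 1967 bp
  3993 − 2251 = 1742 bp
  wrap: 5193 − 3993 + 284 = 1484 bp
Sorted largest to smallest: 1967, 1742, 1484 bp.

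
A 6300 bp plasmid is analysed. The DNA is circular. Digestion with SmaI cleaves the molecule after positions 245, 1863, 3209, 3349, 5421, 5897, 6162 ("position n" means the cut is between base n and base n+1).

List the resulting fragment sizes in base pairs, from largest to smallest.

Circular molecule, 7 cuts → 7 fragments:
  1863 − 245 = 1618 bp
  3209 − 1863 = 1346 bp
  3349 − 3209 = 140 bp
  5421 − 3349 = 2072 bp
  5897 − 5421 = 476 bp
  6162 − 5897 = 265 bp
  wrap: 6300 − 6162 + 245 = 383 bp
Sorted largest to smallest: 2072, 1618, 1346, 476, 383, 265, 140 bp.

2072, 1618, 1346, 476, 383, 265, 140 bp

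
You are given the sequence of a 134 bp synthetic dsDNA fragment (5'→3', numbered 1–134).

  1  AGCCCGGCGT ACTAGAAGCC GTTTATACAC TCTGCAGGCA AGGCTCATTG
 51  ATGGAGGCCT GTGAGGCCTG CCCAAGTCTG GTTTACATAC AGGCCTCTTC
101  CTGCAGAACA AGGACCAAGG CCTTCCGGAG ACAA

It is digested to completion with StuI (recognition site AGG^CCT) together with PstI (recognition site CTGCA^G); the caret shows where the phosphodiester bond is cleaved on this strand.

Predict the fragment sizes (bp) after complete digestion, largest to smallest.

36, 27, 21, 15, 14, 12, 9 bp

StuI sites (AGGCCT) start at positions 55, 64, 91, 118.
StuI cuts after base 3 of each site, so after positions 57, 66, 93, 120.
PstI sites (CTGCAG) start at positions 32, 101.
PstI cuts after base 5 of each site (before the last base), so after positions 36, 105.
Combined cut positions: 36, 57, 66, 93, 105, 120.
Linear molecule, 6 cuts → 7 fragments:
  1–36 → 36 bp
  37–57 → 21 bp
  58–66 → 9 bp
  67–93 → 27 bp
  94–105 → 12 bp
  106–120 → 15 bp
  121–134 → 14 bp
Sorted largest to smallest: 36, 27, 21, 15, 14, 12, 9 bp.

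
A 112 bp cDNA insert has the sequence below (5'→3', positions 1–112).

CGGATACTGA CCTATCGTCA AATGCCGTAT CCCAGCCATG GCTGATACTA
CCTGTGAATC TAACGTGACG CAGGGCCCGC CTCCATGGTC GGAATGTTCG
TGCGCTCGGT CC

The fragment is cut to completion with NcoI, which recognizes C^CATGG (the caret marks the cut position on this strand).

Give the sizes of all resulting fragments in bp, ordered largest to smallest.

NcoI sites (CCATGG) start at positions 36, 83.
NcoI cuts after the first base of each site, so after positions 36, 83.
Linear molecule, 2 cuts → 3 fragments:
  1–36 → 36 bp
  37–83 → 47 bp
  84–112 → 29 bp
Sorted largest to smallest: 47, 36, 29 bp.

47, 36, 29 bp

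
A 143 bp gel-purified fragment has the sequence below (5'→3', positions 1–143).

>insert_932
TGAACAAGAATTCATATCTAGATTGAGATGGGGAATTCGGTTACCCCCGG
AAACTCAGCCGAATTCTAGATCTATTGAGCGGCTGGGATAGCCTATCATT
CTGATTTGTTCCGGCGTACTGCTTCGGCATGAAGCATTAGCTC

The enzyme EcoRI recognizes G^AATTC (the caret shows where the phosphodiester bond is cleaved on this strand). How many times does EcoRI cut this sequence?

GAATTC occurs starting at positions 8, 33, 61.
EcoRI cuts at 3 sites.

3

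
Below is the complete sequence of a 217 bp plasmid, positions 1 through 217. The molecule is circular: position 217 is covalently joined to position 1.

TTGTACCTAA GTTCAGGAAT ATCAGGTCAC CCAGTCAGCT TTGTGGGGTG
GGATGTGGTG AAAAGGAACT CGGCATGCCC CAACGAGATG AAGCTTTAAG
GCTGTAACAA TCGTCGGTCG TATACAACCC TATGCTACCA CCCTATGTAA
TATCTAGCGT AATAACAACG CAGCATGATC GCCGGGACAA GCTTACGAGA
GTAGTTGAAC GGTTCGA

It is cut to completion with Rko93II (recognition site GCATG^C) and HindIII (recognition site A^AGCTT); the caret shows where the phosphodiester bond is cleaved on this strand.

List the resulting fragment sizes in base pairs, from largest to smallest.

The Rko93II site (GCATGC) starts at position 73.
Rko93II cuts after base 5 of each site (before the last base), so after position 77.
HindIII sites (AAGCTT) start at positions 91, 189.
HindIII cuts after the first base of each site, so after positions 91, 189.
Combined cut positions: 77, 91, 189.
Circular molecule, 3 cuts → 3 fragments:
  78–91 → 14 bp
  92–189 → 98 bp
  190–217 then 1–77 → 28 + 77 = 105 bp
Sorted largest to smallest: 105, 98, 14 bp.

105, 98, 14 bp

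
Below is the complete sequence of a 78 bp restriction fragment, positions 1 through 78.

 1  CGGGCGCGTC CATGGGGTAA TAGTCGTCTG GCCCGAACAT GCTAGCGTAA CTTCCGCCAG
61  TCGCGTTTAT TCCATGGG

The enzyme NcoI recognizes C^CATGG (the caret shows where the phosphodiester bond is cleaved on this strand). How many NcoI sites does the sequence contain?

2

CCATGG occurs starting at positions 10, 72.
NcoI cuts at 2 sites.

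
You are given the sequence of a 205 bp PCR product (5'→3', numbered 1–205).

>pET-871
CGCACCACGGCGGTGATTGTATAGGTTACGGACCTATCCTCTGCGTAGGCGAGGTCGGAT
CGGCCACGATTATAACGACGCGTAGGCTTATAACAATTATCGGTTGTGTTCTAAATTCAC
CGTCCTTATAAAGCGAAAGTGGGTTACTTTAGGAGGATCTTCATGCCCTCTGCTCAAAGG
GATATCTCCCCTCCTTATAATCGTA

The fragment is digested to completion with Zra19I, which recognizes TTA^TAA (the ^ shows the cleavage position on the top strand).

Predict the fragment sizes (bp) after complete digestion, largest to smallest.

Zra19I sites (TTATAA) start at positions 70, 88, 126, 195.
Zra19I cuts after base 3 of each site, so after positions 72, 90, 128, 197.
Linear molecule, 4 cuts → 5 fragments:
  1–72 → 72 bp
  73–90 → 18 bp
  91–128 → 38 bp
  129–197 → 69 bp
  198–205 → 8 bp
Sorted largest to smallest: 72, 69, 38, 18, 8 bp.

72, 69, 38, 18, 8 bp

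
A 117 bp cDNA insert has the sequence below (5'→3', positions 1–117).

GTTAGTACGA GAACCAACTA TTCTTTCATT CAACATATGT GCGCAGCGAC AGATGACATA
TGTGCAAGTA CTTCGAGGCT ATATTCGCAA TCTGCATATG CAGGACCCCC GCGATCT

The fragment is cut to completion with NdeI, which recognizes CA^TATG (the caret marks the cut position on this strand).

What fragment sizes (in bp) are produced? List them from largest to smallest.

NdeI sites (CATATG) start at positions 34, 57, 95.
NdeI cuts after base 2 of each site, so after positions 35, 58, 96.
Linear molecule, 3 cuts → 4 fragments:
  1–35 → 35 bp
  36–58 → 23 bp
  59–96 → 38 bp
  97–117 → 21 bp
Sorted largest to smallest: 38, 35, 23, 21 bp.

38, 35, 23, 21 bp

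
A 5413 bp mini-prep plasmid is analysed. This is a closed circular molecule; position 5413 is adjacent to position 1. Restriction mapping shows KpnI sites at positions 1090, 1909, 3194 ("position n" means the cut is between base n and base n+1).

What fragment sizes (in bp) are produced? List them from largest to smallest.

Circular molecule, 3 cuts → 3 fragments:
  1909 − 1090 = 819 bp
  3194 − 1909 = 1285 bp
  wrap: 5413 − 3194 + 1090 = 3309 bp
Sorted largest to smallest: 3309, 1285, 819 bp.

3309, 1285, 819 bp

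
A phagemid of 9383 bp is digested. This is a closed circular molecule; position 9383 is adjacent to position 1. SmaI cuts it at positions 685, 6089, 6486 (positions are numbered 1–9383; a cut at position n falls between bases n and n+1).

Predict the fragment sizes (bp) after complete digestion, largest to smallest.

Circular molecule, 3 cuts → 3 fragments:
  6089 − 685 = 5404 bp
  6486 − 6089 = 397 bp
  wrap: 9383 − 6486 + 685 = 3582 bp
Sorted largest to smallest: 5404, 3582, 397 bp.

5404, 3582, 397 bp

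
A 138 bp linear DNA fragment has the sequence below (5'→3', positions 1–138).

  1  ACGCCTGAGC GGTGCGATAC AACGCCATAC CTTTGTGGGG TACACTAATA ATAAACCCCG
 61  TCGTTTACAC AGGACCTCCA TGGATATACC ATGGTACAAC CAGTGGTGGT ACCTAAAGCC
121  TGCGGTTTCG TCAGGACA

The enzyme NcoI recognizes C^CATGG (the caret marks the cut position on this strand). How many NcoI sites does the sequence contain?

2

CCATGG occurs starting at positions 78, 89.
NcoI cuts at 2 sites.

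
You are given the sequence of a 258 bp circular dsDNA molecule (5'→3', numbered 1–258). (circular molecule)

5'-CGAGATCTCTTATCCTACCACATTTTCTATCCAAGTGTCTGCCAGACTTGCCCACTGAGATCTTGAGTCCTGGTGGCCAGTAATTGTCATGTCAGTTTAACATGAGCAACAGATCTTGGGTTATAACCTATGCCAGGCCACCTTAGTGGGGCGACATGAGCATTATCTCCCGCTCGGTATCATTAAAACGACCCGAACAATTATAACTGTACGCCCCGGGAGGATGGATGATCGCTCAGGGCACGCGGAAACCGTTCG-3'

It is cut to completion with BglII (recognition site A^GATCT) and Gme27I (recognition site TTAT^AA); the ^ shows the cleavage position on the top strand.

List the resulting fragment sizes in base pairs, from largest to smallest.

BglII sites (AGATCT) start at positions 3, 58, 111.
BglII cuts after the first base of each site, so after positions 3, 58, 111.
Gme27I sites (TTATAA) start at positions 121, 201.
Gme27I cuts after base 4 of each site, so after positions 124, 204.
Combined cut positions: 3, 58, 111, 124, 204.
Circular molecule, 5 cuts → 5 fragments:
  4–58 → 55 bp
  59–111 → 53 bp
  112–124 → 13 bp
  125–204 → 80 bp
  205–258 then 1–3 → 54 + 3 = 57 bp
Sorted largest to smallest: 80, 57, 55, 53, 13 bp.

80, 57, 55, 53, 13 bp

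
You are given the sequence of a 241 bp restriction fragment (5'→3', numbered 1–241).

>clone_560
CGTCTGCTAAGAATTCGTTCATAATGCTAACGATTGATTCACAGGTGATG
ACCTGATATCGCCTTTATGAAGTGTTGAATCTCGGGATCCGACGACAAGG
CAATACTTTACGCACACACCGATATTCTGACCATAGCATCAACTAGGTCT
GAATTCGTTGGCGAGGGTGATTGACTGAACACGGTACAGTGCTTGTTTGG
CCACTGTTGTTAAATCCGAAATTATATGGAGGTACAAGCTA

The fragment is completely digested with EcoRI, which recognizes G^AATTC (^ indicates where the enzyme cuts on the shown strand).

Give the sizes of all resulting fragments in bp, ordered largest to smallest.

140, 90, 11 bp

EcoRI sites (GAATTC) start at positions 11, 151.
EcoRI cuts after the first base of each site, so after positions 11, 151.
Linear molecule, 2 cuts → 3 fragments:
  1–11 → 11 bp
  12–151 → 140 bp
  152–241 → 90 bp
Sorted largest to smallest: 140, 90, 11 bp.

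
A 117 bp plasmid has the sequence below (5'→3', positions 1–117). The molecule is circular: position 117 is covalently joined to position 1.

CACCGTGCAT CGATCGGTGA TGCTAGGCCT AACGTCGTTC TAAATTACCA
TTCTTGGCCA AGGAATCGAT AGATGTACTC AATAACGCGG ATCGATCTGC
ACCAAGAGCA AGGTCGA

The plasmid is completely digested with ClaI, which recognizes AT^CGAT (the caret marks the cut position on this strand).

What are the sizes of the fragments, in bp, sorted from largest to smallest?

56, 35, 26 bp

ClaI sites (ATCGAT) start at positions 9, 65, 91.
ClaI cuts after base 2 of each site, so after positions 10, 66, 92.
Circular molecule, 3 cuts → 3 fragments:
  11–66 → 56 bp
  67–92 → 26 bp
  93–117 then 1–10 → 25 + 10 = 35 bp
Sorted largest to smallest: 56, 35, 26 bp.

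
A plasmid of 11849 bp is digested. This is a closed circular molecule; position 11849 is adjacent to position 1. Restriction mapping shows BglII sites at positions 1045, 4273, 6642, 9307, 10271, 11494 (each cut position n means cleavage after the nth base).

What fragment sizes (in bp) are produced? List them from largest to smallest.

Circular molecule, 6 cuts → 6 fragments:
  4273 − 1045 = 3228 bp
  6642 − 4273 = 2369 bp
  9307 − 6642 = 2665 bp
  10271 − 9307 = 964 bp
  11494 − 10271 = 1223 bp
  wrap: 11849 − 11494 + 1045 = 1400 bp
Sorted largest to smallest: 3228, 2665, 2369, 1400, 1223, 964 bp.

3228, 2665, 2369, 1400, 1223, 964 bp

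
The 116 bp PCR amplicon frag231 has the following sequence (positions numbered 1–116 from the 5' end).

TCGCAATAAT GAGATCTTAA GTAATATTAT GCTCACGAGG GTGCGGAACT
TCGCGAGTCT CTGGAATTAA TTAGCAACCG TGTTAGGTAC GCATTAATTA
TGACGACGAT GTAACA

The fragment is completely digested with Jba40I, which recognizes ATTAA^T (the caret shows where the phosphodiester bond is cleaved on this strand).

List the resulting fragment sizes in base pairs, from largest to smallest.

Jba40I sites (ATTAAT) start at positions 66, 93.
Jba40I cuts after base 5 of each site (before the last base), so after positions 70, 97.
Linear molecule, 2 cuts → 3 fragments:
  1–70 → 70 bp
  71–97 → 27 bp
  98–116 → 19 bp
Sorted largest to smallest: 70, 27, 19 bp.

70, 27, 19 bp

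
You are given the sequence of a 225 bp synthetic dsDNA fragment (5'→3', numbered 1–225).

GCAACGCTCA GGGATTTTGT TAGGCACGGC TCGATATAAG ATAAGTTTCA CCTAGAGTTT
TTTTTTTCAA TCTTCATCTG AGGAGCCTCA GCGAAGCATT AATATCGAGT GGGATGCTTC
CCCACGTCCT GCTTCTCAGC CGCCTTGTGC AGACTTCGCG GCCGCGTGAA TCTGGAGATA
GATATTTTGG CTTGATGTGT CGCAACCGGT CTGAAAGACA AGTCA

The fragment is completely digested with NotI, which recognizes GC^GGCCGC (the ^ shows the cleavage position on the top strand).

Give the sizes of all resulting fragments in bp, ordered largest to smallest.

The NotI site (GCGGCCGC) starts at position 158.
NotI cuts after base 2 of each site, so after position 159.
Linear molecule, 1 cut → 2 fragments:
  1–159 → 159 bp
  160–225 → 66 bp
Sorted largest to smallest: 159, 66 bp.

159, 66 bp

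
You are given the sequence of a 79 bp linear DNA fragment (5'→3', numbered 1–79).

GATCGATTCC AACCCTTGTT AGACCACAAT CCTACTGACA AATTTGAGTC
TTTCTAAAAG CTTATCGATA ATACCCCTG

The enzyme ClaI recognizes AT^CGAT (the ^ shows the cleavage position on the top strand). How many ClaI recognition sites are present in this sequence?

2

ATCGAT occurs starting at positions 2, 64.
ClaI cuts at 2 sites.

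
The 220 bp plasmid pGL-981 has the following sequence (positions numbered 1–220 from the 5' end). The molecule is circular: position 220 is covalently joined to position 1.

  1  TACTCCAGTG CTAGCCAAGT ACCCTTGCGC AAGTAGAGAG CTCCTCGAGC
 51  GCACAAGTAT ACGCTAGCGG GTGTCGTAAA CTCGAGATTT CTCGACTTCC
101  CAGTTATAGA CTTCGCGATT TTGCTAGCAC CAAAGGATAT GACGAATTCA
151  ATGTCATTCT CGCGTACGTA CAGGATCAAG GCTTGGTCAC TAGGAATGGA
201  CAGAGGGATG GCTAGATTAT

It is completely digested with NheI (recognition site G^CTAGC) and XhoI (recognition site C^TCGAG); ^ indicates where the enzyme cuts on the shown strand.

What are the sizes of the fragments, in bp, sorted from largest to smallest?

NheI sites (GCTAGC) start at positions 10, 63, 123.
NheI cuts after the first base of each site, so after positions 10, 63, 123.
XhoI sites (CTCGAG) start at positions 44, 81.
XhoI cuts after the first base of each site, so after positions 44, 81.
Combined cut positions: 10, 44, 63, 81, 123.
Circular molecule, 5 cuts → 5 fragments:
  11–44 → 34 bp
  45–63 → 19 bp
  64–81 → 18 bp
  82–123 → 42 bp
  124–220 then 1–10 → 97 + 10 = 107 bp
Sorted largest to smallest: 107, 42, 34, 19, 18 bp.

107, 42, 34, 19, 18 bp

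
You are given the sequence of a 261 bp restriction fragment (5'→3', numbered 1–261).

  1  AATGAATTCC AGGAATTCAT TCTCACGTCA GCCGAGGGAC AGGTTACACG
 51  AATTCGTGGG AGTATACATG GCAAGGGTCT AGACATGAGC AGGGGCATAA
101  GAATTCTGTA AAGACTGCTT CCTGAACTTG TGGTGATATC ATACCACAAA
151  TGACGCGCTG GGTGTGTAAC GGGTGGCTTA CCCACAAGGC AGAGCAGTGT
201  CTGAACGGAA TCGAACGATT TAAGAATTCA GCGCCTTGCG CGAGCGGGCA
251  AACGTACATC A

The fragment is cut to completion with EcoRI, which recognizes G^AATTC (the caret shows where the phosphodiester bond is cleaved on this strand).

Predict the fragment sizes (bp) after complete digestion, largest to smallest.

123, 51, 37, 37, 9, 4 bp

EcoRI sites (GAATTC) start at positions 4, 13, 50, 101, 224.
EcoRI cuts after the first base of each site, so after positions 4, 13, 50, 101, 224.
Linear molecule, 5 cuts → 6 fragments:
  1–4 → 4 bp
  5–13 → 9 bp
  14–50 → 37 bp
  51–101 → 51 bp
  102–224 → 123 bp
  225–261 → 37 bp
Sorted largest to smallest: 123, 51, 37, 37, 9, 4 bp.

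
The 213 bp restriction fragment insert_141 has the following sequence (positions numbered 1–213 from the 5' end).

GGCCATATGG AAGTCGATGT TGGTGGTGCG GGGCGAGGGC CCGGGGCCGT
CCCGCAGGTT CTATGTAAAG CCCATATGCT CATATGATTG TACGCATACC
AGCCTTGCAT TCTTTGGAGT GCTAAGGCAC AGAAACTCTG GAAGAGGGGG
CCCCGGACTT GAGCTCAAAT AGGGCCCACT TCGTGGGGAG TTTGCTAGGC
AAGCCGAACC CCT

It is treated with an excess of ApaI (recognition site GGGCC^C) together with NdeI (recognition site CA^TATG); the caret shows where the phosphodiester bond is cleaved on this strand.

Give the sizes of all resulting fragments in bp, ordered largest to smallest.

70, 37, 36, 33, 24, 8, 5 bp

ApaI sites (GGGCCC) start at positions 37, 148, 172.
ApaI cuts after base 5 of each site (before the last base), so after positions 41, 152, 176.
NdeI sites (CATATG) start at positions 4, 73, 81.
NdeI cuts after base 2 of each site, so after positions 5, 74, 82.
Combined cut positions: 5, 41, 74, 82, 152, 176.
Linear molecule, 6 cuts → 7 fragments:
  1–5 → 5 bp
  6–41 → 36 bp
  42–74 → 33 bp
  75–82 → 8 bp
  83–152 → 70 bp
  153–176 → 24 bp
  177–213 → 37 bp
Sorted largest to smallest: 70, 37, 36, 33, 24, 8, 5 bp.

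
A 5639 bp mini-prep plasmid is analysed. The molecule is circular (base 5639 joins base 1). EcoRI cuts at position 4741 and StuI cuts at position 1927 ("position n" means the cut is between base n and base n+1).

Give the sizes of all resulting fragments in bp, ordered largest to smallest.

Combined cut positions (sorted): 1927, 4741.
Circular molecule, 2 cuts → 2 fragments:
  4741 − 1927 = 2814 bp
  wrap: 5639 − 4741 + 1927 = 2825 bp
Sorted largest to smallest: 2825, 2814 bp.

2825, 2814 bp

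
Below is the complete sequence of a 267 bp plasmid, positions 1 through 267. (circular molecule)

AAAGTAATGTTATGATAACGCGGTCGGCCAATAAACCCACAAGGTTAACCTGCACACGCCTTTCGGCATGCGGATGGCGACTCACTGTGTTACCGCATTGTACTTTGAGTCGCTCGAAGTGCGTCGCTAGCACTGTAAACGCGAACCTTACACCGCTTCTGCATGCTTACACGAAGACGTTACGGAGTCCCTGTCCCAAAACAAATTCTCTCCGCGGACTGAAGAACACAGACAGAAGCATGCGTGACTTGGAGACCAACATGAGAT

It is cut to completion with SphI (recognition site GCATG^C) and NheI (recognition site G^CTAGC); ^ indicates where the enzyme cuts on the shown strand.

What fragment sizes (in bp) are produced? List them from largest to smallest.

95, 77, 56, 39 bp

SphI sites (GCATGC) start at positions 66, 161, 238.
SphI cuts after base 5 of each site (before the last base), so after positions 70, 165, 242.
The NheI site (GCTAGC) starts at position 126.
NheI cuts after the first base of each site, so after position 126.
Combined cut positions: 70, 126, 165, 242.
Circular molecule, 4 cuts → 4 fragments:
  71–126 → 56 bp
  127–165 → 39 bp
  166–242 → 77 bp
  243–267 then 1–70 → 25 + 70 = 95 bp
Sorted largest to smallest: 95, 77, 56, 39 bp.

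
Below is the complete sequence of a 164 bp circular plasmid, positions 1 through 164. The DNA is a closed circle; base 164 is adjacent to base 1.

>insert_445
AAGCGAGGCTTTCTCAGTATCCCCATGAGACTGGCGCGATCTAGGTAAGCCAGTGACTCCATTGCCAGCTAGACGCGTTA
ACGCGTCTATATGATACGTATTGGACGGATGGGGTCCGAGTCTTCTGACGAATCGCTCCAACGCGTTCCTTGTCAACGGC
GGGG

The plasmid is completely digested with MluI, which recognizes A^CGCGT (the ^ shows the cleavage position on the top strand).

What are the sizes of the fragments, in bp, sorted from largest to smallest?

96, 60, 8 bp

MluI sites (ACGCGT) start at positions 73, 81, 141.
MluI cuts after the first base of each site, so after positions 73, 81, 141.
Circular molecule, 3 cuts → 3 fragments:
  74–81 → 8 bp
  82–141 → 60 bp
  142–164 then 1–73 → 23 + 73 = 96 bp
Sorted largest to smallest: 96, 60, 8 bp.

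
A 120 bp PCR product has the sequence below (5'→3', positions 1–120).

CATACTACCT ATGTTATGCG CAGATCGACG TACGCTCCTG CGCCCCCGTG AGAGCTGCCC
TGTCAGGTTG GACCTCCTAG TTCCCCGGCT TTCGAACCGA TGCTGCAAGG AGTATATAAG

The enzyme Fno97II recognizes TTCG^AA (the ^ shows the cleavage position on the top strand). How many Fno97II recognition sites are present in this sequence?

1

TTCGAA occurs starting at position 91.
Fno97II cuts at 1 site.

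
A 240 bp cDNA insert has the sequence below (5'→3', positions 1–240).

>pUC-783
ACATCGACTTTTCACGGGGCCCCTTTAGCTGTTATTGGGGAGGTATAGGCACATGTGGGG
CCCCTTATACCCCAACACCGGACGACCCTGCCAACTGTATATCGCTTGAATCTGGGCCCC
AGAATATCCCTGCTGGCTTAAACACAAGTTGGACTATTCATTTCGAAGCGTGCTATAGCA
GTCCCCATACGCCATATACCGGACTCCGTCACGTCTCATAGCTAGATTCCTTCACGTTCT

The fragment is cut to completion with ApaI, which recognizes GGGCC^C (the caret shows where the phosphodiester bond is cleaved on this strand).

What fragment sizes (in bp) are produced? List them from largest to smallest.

ApaI sites (GGGCCC) start at positions 17, 58, 114.
ApaI cuts after base 5 of each site (before the last base), so after positions 21, 62, 118.
Linear molecule, 3 cuts → 4 fragments:
  1–21 → 21 bp
  22–62 → 41 bp
  63–118 → 56 bp
  119–240 → 122 bp
Sorted largest to smallest: 122, 56, 41, 21 bp.

122, 56, 41, 21 bp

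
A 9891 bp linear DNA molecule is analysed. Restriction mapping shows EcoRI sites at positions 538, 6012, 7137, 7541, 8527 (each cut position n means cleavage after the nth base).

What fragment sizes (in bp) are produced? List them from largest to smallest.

5474, 1364, 1125, 986, 538, 404 bp

Linear molecule, 5 cuts → 6 fragments:
  538 − 0 = 538 bp
  6012 − 538 = 5474 bp
  7137 − 6012 = 1125 bp
  7541 − 7137 = 404 bp
  8527 − 7541 = 986 bp
  9891 − 8527 = 1364 bp
Sorted largest to smallest: 5474, 1364, 1125, 986, 538, 404 bp.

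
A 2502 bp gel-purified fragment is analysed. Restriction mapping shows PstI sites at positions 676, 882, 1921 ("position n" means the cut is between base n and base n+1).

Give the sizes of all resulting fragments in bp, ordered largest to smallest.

Linear molecule, 3 cuts → 4 fragments:
  676 − 0 = 676 bp
  882 − 676 = 206 bp
  1921 − 882 = 1039 bp
  2502 − 1921 = 581 bp
Sorted largest to smallest: 1039, 676, 581, 206 bp.

1039, 676, 581, 206 bp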